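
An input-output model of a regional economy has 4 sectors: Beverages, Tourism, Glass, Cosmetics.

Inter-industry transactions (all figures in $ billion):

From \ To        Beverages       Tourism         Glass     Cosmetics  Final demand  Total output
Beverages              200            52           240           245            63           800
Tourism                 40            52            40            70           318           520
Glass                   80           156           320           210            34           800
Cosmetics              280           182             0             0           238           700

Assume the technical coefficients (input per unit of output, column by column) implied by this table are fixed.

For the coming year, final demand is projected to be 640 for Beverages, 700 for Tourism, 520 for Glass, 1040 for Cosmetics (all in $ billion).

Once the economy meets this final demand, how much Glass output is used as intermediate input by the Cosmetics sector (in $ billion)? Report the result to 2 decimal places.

z_34 = 887.73

Technical coefficients a_ij = z_ij / X_j:
  a_11 = 200/800 = 0.25, a_21 = 40/800 = 0.05, a_31 = 80/800 = 0.10, a_41 = 280/800 = 0.35
  a_12 = 52/520 = 0.10, a_22 = 52/520 = 0.10, a_32 = 156/520 = 0.30, a_42 = 182/520 = 0.35
  a_13 = 240/800 = 0.30, a_23 = 40/800 = 0.05, a_33 = 320/800 = 0.40, a_43 = 0/800 = 0.00
  a_14 = 245/700 = 0.35, a_24 = 70/700 = 0.10, a_34 = 210/700 = 0.30, a_44 = 0/700 = 0.00
I − A =
  [   0.75    -0.10    -0.30    -0.35]
  [  -0.05     0.90    -0.05    -0.10]
  [  -0.10    -0.30     0.60    -0.30]
  [  -0.35    -0.35     0.00     1.00]
Compute the cofactors C_ij = (−1)^(i+j)·(3×3 minor ij) of I−A; the adjugate is their transpose:
adj(I−A) = Cᵀ =
  [ 0.498750   0.255000   0.270625   0.281250]
  [ 0.061250   0.315000   0.056875   0.070000]
  [ 0.211750   0.299750   0.523875   0.261250]
  [ 0.196000   0.199500   0.114625   0.358750]
det(I−A) = Σ_j (I−A)_1j·C_1j = (0.75)(0.498750) + (-0.10)(0.061250) + (-0.30)(0.211750) + (-0.35)(0.196000) = 0.2358125
(I − A)⁻¹ = adj(I−A) / det(I−A) ≈
  [   2.1150     1.0814     1.1476     1.1927]
  [   0.2597     1.3358     0.2412     0.2968]
  [   0.8980     1.2711     2.2216     1.1079]
  [   0.8312     0.8460     0.4861     1.5213]
First solve x = (I − A)⁻¹ d = adj(I−A)·d / det(I−A); in particular x_4 = (0.196000·640 + 0.199500·700 + 0.114625·520 + 0.358750·1040) / 0.2358125 = 697.795 / 0.2358125 ≈ 2959.1095.
Intermediate flow from 3 to 4: z_34 = a_34 · x_4 = 0.30 × 697.795 / 0.2358125 = 209.3385 / 0.2358125 ≈ 887.73.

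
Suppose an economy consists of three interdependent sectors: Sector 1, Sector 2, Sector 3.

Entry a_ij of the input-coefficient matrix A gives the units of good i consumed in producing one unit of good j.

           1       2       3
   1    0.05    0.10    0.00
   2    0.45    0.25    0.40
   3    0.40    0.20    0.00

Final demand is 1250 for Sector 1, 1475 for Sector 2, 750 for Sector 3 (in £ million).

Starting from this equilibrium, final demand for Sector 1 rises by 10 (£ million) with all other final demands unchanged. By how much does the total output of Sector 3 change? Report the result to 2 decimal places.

Δx_3 = 6.78

I − A =
  [   0.95    -0.10     0.00]
  [  -0.45     0.75    -0.40]
  [  -0.40    -0.20     1.00]
Cofactors of I−A, C_ij = (−1)^(i+j)·(minor ij) (rows/columns in the sector order above):
  C_11 = (0.75)(1.00) − (-0.40)(-0.20) = 0.6700
  C_12 = −[(-0.45)(1.00) − (-0.40)(-0.40)] = 0.6100
  C_13 = (-0.45)(-0.20) − (0.75)(-0.40) = 0.3900
  C_21 = −[(-0.10)(1.00) − (0.00)(-0.20)] = 0.1000
  C_22 = (0.95)(1.00) − (0.00)(-0.40) = 0.9500
  C_23 = −[(0.95)(-0.20) − (-0.10)(-0.40)] = 0.2300
  C_31 = (-0.10)(-0.40) − (0.00)(0.75) = 0.0400
  C_32 = −[(0.95)(-0.40) − (0.00)(-0.45)] = 0.3800
  C_33 = (0.95)(0.75) − (-0.10)(-0.45) = 0.6675
det(I−A) = Σ_j (I−A)_1j·C_1j = (0.95)(0.6700) + (-0.10)(0.6100) + (0.00)(0.3900) = 0.5755
adj(I−A) = Cᵀ =
  [ 0.6700   0.1000   0.0400]
  [ 0.6100   0.9500   0.3800]
  [ 0.3900   0.2300   0.6675]
(I − A)⁻¹ = adj(I−A) / det(I−A) ≈
  [   1.1642     0.1738     0.0695]
  [   1.0599     1.6507     0.6603]
  [   0.6777     0.3997     1.1599]
Δx = (I − A)⁻¹ Δd with Δd having +10 in the Sector 1 component and 0 elsewhere.
So Δx_3 = L_31 · (+10), where L_31 = adj(I−A)_31 / det(I−A) = 0.3900 / 0.5755.
Δx_3 = 0.3900 × (+10) / 0.5755 = 3.90 / 0.5755 ≈ 6.78.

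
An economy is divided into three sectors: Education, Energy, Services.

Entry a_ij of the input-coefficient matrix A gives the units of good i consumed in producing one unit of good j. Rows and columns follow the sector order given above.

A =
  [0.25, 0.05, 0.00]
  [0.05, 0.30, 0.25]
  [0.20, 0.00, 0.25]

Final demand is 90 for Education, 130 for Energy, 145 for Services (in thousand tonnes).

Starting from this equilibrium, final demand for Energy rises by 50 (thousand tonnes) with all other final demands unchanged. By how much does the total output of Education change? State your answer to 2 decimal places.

I − A =
  [   0.75    -0.05     0.00]
  [  -0.05     0.70    -0.25]
  [  -0.20     0.00     0.75]
Cofactors of I−A, C_ij = (−1)^(i+j)·(minor ij) (rows/columns in the sector order above):
  C_11 = (0.70)(0.75) − (-0.25)(0.00) = 0.5250
  C_12 = −[(-0.05)(0.75) − (-0.25)(-0.20)] = 0.0875
  C_13 = (-0.05)(0.00) − (0.70)(-0.20) = 0.1400
  C_21 = −[(-0.05)(0.75) − (0.00)(0.00)] = 0.0375
  C_22 = (0.75)(0.75) − (0.00)(-0.20) = 0.5625
  C_23 = −[(0.75)(0.00) − (-0.05)(-0.20)] = 0.0100
  C_31 = (-0.05)(-0.25) − (0.00)(0.70) = 0.0125
  C_32 = −[(0.75)(-0.25) − (0.00)(-0.05)] = 0.1875
  C_33 = (0.75)(0.70) − (-0.05)(-0.05) = 0.5225
det(I−A) = Σ_j (I−A)_1j·C_1j = (0.75)(0.5250) + (-0.05)(0.0875) + (0.00)(0.1400) = 0.389375
adj(I−A) = Cᵀ =
  [ 0.5250   0.0375   0.0125]
  [ 0.0875   0.5625   0.1875]
  [ 0.1400   0.0100   0.5225]
(I − A)⁻¹ = adj(I−A) / det(I−A) ≈
  [   1.3483     0.0963     0.0321]
  [   0.2247     1.4446     0.4815]
  [   0.3596     0.0257     1.3419]
Δx = (I − A)⁻¹ Δd with Δd having +50 in the Energy component and 0 elsewhere.
So Δx_1 = L_12 · (+50), where L_12 = adj(I−A)_12 / det(I−A) = 0.0375 / 0.389375.
Δx_1 = 0.0375 × (+50) / 0.389375 = 1.875 / 0.389375 ≈ 4.82.

Δx_1 = 4.82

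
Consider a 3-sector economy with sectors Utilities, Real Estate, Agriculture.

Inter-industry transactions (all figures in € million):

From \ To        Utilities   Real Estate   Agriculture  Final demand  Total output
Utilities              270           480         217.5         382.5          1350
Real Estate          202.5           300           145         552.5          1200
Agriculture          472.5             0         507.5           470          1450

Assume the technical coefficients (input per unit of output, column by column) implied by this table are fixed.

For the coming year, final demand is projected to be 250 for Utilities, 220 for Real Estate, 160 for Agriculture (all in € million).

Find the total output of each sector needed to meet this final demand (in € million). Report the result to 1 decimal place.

x_1 = 683.7, x_2 = 512.0, x_3 = 614.3

Technical coefficients a_ij = z_ij / X_j:
  a_11 = 270/1350 = 0.20, a_21 = 202.5/1350 = 0.15, a_31 = 472.5/1350 = 0.35
  a_12 = 480/1200 = 0.40, a_22 = 300/1200 = 0.25, a_32 = 0/1200 = 0.00
  a_13 = 217.5/1450 = 0.15, a_23 = 145/1450 = 0.10, a_33 = 507.5/1450 = 0.35
I − A =
  [   0.80    -0.40    -0.15]
  [  -0.15     0.75    -0.10]
  [  -0.35     0.00     0.65]
Cofactors of I−A, C_ij = (−1)^(i+j)·(minor ij) (rows/columns in the sector order above):
  C_11 = (0.75)(0.65) − (-0.10)(0.00) = 0.4875
  C_12 = −[(-0.15)(0.65) − (-0.10)(-0.35)] = 0.1325
  C_13 = (-0.15)(0.00) − (0.75)(-0.35) = 0.2625
  C_21 = −[(-0.40)(0.65) − (-0.15)(0.00)] = 0.2600
  C_22 = (0.80)(0.65) − (-0.15)(-0.35) = 0.4675
  C_23 = −[(0.80)(0.00) − (-0.40)(-0.35)] = 0.1400
  C_31 = (-0.40)(-0.10) − (-0.15)(0.75) = 0.1525
  C_32 = −[(0.80)(-0.10) − (-0.15)(-0.15)] = 0.1025
  C_33 = (0.80)(0.75) − (-0.40)(-0.15) = 0.5400
det(I−A) = Σ_j (I−A)_1j·C_1j = (0.80)(0.4875) + (-0.40)(0.1325) + (-0.15)(0.2625) = 0.297625
adj(I−A) = Cᵀ =
  [ 0.4875   0.2600   0.1525]
  [ 0.1325   0.4675   0.1025]
  [ 0.2625   0.1400   0.5400]
(I − A)⁻¹ = adj(I−A) / det(I−A) ≈
  [   1.6380     0.8736     0.5124]
  [   0.4452     1.5708     0.3444]
  [   0.8820     0.4704     1.8144]
x = (I − A)⁻¹ d = adj(I−A)·d / det(I−A), with det(I−A) = 0.297625:
  x_1 = (0.4875·250 + 0.2600·220 + 0.1525·160) / 0.297625 = 203.475 / 0.297625 ≈ 683.7
  x_2 = (0.1325·250 + 0.4675·220 + 0.1025·160) / 0.297625 = 152.375 / 0.297625 ≈ 512.0
  x_3 = (0.2625·250 + 0.1400·220 + 0.5400·160) / 0.297625 = 182.825 / 0.297625 ≈ 614.3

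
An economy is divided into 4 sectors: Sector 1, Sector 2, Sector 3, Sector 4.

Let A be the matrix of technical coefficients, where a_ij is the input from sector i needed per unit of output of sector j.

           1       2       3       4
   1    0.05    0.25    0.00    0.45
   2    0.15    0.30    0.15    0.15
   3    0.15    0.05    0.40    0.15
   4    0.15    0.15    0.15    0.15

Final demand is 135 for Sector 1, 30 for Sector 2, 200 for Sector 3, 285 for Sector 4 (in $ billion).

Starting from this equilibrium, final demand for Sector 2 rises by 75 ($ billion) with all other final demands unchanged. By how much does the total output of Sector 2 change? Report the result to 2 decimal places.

I − A =
  [   0.95    -0.25     0.00    -0.45]
  [  -0.15     0.70    -0.15    -0.15]
  [  -0.15    -0.05     0.60    -0.15]
  [  -0.15    -0.15    -0.15     0.85]
Compute the cofactors C_ij = (−1)^(i+j)·(3×3 minor ij) of I−A; the adjugate is their transpose:
adj(I−A) = Cᵀ =
  [ 0.316875   0.165750   0.094875   0.213750]
  [ 0.112500   0.412500   0.142500   0.157500]
  [ 0.112500   0.106000   0.449000   0.157500]
  [ 0.095625   0.120750   0.121125   0.363750]
det(I−A) = Σ_j (I−A)_1j·C_1j = (0.95)(0.316875) + (-0.25)(0.112500) + (0.00)(0.112500) + (-0.45)(0.095625) = 0.229875
(I − A)⁻¹ = adj(I−A) / det(I−A) ≈
  [   1.3785     0.7210     0.4127     0.9299]
  [   0.4894     1.7945     0.6199     0.6852]
  [   0.4894     0.4611     1.9532     0.6852]
  [   0.4160     0.5253     0.5269     1.5824]
Δx = (I − A)⁻¹ Δd with Δd having +75 in the Sector 2 component and 0 elsewhere.
So Δx_2 = L_22 · (+75), where L_22 = adj(I−A)_22 / det(I−A) = 0.412500 / 0.229875.
Δx_2 = 0.412500 × (+75) / 0.229875 = 30.9375 / 0.229875 ≈ 134.58.

Δx_2 = 134.58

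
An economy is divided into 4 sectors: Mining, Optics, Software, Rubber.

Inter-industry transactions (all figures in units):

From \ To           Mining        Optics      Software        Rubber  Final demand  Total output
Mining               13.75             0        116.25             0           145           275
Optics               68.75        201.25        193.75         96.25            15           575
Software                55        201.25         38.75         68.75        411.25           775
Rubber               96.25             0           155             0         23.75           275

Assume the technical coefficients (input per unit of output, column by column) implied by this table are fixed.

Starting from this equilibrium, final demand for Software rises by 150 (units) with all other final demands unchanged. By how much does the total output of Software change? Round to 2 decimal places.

Δx_3 = 230.55

Technical coefficients a_ij = z_ij / X_j:
  a_11 = 13.75/275 = 0.05, a_21 = 68.75/275 = 0.25, a_31 = 55/275 = 0.20, a_41 = 96.25/275 = 0.35
  a_12 = 0/575 = 0.00, a_22 = 201.25/575 = 0.35, a_32 = 201.25/575 = 0.35, a_42 = 0/575 = 0.00
  a_13 = 116.25/775 = 0.15, a_23 = 193.75/775 = 0.25, a_33 = 38.75/775 = 0.05, a_43 = 155/775 = 0.20
  a_14 = 0/275 = 0.00, a_24 = 96.25/275 = 0.35, a_34 = 68.75/275 = 0.25, a_44 = 0/275 = 0.00
I − A =
  [   0.95     0.00    -0.15     0.00]
  [  -0.25     0.65    -0.25    -0.35]
  [  -0.20    -0.35     0.95    -0.25]
  [  -0.35     0.00    -0.20     1.00]
Compute the cofactors C_ij = (−1)^(i+j)·(3×3 minor ij) of I−A; the adjugate is their transpose:
adj(I−A) = Cᵀ =
  [ 0.473000   0.052500   0.097500   0.042750]
  [ 0.427250   0.811875   0.359875   0.374125]
  [ 0.317250   0.332500   0.617500   0.270750]
  [ 0.229000   0.084875   0.157625   0.470875]
det(I−A) = Σ_j (I−A)_1j·C_1j = (0.95)(0.473000) + (0.00)(0.427250) + (-0.15)(0.317250) + (0.00)(0.229000) = 0.4017625
(I − A)⁻¹ = adj(I−A) / det(I−A) ≈
  [   1.1773     0.1307     0.2427     0.1064]
  [   1.0634     2.0208     0.8957     0.9312]
  [   0.7896     0.8276     1.5370     0.6739]
  [   0.5700     0.2113     0.3923     1.1720]
Δx = (I − A)⁻¹ Δd with Δd having +150 in the Software component and 0 elsewhere.
So Δx_3 = L_33 · (+150), where L_33 = adj(I−A)_33 / det(I−A) = 0.617500 / 0.4017625.
Δx_3 = 0.617500 × (+150) / 0.4017625 = 92.625 / 0.4017625 ≈ 230.55.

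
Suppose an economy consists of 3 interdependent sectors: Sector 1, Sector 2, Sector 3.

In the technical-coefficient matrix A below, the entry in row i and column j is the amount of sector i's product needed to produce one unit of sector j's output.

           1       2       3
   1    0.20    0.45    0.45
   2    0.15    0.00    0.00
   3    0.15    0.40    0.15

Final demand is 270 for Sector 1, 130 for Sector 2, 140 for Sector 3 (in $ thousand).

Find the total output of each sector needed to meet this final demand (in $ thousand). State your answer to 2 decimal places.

x_1 = 692.31, x_2 = 233.85, x_3 = 396.92

I − A =
  [   0.80    -0.45    -0.45]
  [  -0.15     1.00     0.00]
  [  -0.15    -0.40     0.85]
Cofactors of I−A, C_ij = (−1)^(i+j)·(minor ij) (rows/columns in the sector order above):
  C_11 = (1.00)(0.85) − (0.00)(-0.40) = 0.8500
  C_12 = −[(-0.15)(0.85) − (0.00)(-0.15)] = 0.1275
  C_13 = (-0.15)(-0.40) − (1.00)(-0.15) = 0.2100
  C_21 = −[(-0.45)(0.85) − (-0.45)(-0.40)] = 0.5625
  C_22 = (0.80)(0.85) − (-0.45)(-0.15) = 0.6125
  C_23 = −[(0.80)(-0.40) − (-0.45)(-0.15)] = 0.3875
  C_31 = (-0.45)(0.00) − (-0.45)(1.00) = 0.4500
  C_32 = −[(0.80)(0.00) − (-0.45)(-0.15)] = 0.0675
  C_33 = (0.80)(1.00) − (-0.45)(-0.15) = 0.7325
det(I−A) = Σ_j (I−A)_1j·C_1j = (0.80)(0.8500) + (-0.45)(0.1275) + (-0.45)(0.2100) = 0.528125
adj(I−A) = Cᵀ =
  [ 0.8500   0.5625   0.4500]
  [ 0.1275   0.6125   0.0675]
  [ 0.2100   0.3875   0.7325]
(I − A)⁻¹ = adj(I−A) / det(I−A) ≈
  [   1.6095     1.0651     0.8521]
  [   0.2414     1.1598     0.1278]
  [   0.3976     0.7337     1.3870]
x = (I − A)⁻¹ d = adj(I−A)·d / det(I−A), with det(I−A) = 0.528125:
  x_1 = (0.8500·270 + 0.5625·130 + 0.4500·140) / 0.528125 = 365.625 / 0.528125 ≈ 692.31
  x_2 = (0.1275·270 + 0.6125·130 + 0.0675·140) / 0.528125 = 123.50 / 0.528125 ≈ 233.85
  x_3 = (0.2100·270 + 0.3875·130 + 0.7325·140) / 0.528125 = 209.625 / 0.528125 ≈ 396.92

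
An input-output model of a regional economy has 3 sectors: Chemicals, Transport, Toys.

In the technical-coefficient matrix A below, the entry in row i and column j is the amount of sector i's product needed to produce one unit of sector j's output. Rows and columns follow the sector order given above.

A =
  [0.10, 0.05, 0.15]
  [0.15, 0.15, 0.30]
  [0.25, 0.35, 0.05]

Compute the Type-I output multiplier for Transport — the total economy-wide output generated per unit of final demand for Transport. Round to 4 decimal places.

I − A =
  [   0.90    -0.05    -0.15]
  [  -0.15     0.85    -0.30]
  [  -0.25    -0.35     0.95]
Cofactors of I−A, C_ij = (−1)^(i+j)·(minor ij) (rows/columns in the sector order above):
  C_11 = (0.85)(0.95) − (-0.30)(-0.35) = 0.7025
  C_12 = −[(-0.15)(0.95) − (-0.30)(-0.25)] = 0.2175
  C_13 = (-0.15)(-0.35) − (0.85)(-0.25) = 0.2650
  C_21 = −[(-0.05)(0.95) − (-0.15)(-0.35)] = 0.1000
  C_22 = (0.90)(0.95) − (-0.15)(-0.25) = 0.8175
  C_23 = −[(0.90)(-0.35) − (-0.05)(-0.25)] = 0.3275
  C_31 = (-0.05)(-0.30) − (-0.15)(0.85) = 0.1425
  C_32 = −[(0.90)(-0.30) − (-0.15)(-0.15)] = 0.2925
  C_33 = (0.90)(0.85) − (-0.05)(-0.15) = 0.7575
det(I−A) = Σ_j (I−A)_1j·C_1j = (0.90)(0.7025) + (-0.05)(0.2175) + (-0.15)(0.2650) = 0.581625
adj(I−A) = Cᵀ =
  [ 0.7025   0.1000   0.1425]
  [ 0.2175   0.8175   0.2925]
  [ 0.2650   0.3275   0.7575]
(I − A)⁻¹ = adj(I−A) / det(I−A) ≈
  [   1.20782     0.17193     0.24500]
  [   0.37395     1.40554     0.50290]
  [   0.45562     0.56308     1.30239]
The output multiplier for sector j is the column-j sum of the Leontief inverse (I − A)⁻¹ = adj(I−A) / det(I−A).
Column 2 of adj(I−A): (0.1000, 0.8175, 0.3275); det(I−A) = 0.581625.
m_2 = (0.1000 + 0.8175 + 0.3275) / 0.581625 = 1.245 / 0.581625 ≈ 2.1406.

m_2 = 2.1406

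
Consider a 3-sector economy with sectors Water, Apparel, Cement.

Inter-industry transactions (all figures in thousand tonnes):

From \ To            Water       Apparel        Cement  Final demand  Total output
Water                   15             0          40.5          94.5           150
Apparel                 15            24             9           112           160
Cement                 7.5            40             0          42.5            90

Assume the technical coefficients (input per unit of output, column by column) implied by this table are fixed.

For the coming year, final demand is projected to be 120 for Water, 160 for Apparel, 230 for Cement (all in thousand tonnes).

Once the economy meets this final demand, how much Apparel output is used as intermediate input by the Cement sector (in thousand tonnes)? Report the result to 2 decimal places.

z_AC = 30.90

Technical coefficients a_ij = z_ij / X_j:
  a_WW = 15/150 = 0.10, a_AW = 15/150 = 0.10, a_CW = 7.5/150 = 0.05
  a_WA = 0/160 = 0.00, a_AA = 24/160 = 0.15, a_CA = 40/160 = 0.25
  a_WC = 40.5/90 = 0.45, a_AC = 9/90 = 0.10, a_CC = 0/90 = 0.00
I − A =
  [   0.90     0.00    -0.45]
  [  -0.10     0.85    -0.10]
  [  -0.05    -0.25     1.00]
Cofactors of I−A, C_ij = (−1)^(i+j)·(minor ij) (rows/columns in the sector order above):
  C_11 = (0.85)(1.00) − (-0.10)(-0.25) = 0.8250
  C_12 = −[(-0.10)(1.00) − (-0.10)(-0.05)] = 0.1050
  C_13 = (-0.10)(-0.25) − (0.85)(-0.05) = 0.0675
  C_21 = −[(0.00)(1.00) − (-0.45)(-0.25)] = 0.1125
  C_22 = (0.90)(1.00) − (-0.45)(-0.05) = 0.8775
  C_23 = −[(0.90)(-0.25) − (0.00)(-0.05)] = 0.2250
  C_31 = (0.00)(-0.10) − (-0.45)(0.85) = 0.3825
  C_32 = −[(0.90)(-0.10) − (-0.45)(-0.10)] = 0.1350
  C_33 = (0.90)(0.85) − (0.00)(-0.10) = 0.7650
det(I−A) = Σ_j (I−A)_1j·C_1j = (0.90)(0.8250) + (0.00)(0.1050) + (-0.45)(0.0675) = 0.712125
adj(I−A) = Cᵀ =
  [ 0.8250   0.1125   0.3825]
  [ 0.1050   0.8775   0.1350]
  [ 0.0675   0.2250   0.7650]
(I − A)⁻¹ = adj(I−A) / det(I−A) ≈
  [   1.1585     0.1580     0.5371]
  [   0.1474     1.2322     0.1896]
  [   0.0948     0.3160     1.0742]
First solve x = (I − A)⁻¹ d = adj(I−A)·d / det(I−A); in particular x_C = (0.0675·120 + 0.2250·160 + 0.7650·230) / 0.712125 = 220.05 / 0.712125 ≈ 309.0047.
Intermediate flow from A to C: z_AC = a_AC · x_C = 0.10 × 220.05 / 0.712125 = 22.005 / 0.712125 ≈ 30.90.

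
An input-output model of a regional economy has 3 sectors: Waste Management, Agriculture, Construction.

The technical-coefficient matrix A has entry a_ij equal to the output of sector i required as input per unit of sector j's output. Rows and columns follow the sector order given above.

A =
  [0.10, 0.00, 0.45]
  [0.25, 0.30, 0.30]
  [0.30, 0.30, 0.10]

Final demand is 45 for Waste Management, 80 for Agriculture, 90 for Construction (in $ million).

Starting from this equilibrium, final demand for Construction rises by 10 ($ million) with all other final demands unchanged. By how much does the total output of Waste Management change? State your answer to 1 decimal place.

I − A =
  [   0.90     0.00    -0.45]
  [  -0.25     0.70    -0.30]
  [  -0.30    -0.30     0.90]
Cofactors of I−A, C_ij = (−1)^(i+j)·(minor ij) (rows/columns in the sector order above):
  C_11 = (0.70)(0.90) − (-0.30)(-0.30) = 0.5400
  C_12 = −[(-0.25)(0.90) − (-0.30)(-0.30)] = 0.3150
  C_13 = (-0.25)(-0.30) − (0.70)(-0.30) = 0.2850
  C_21 = −[(0.00)(0.90) − (-0.45)(-0.30)] = 0.1350
  C_22 = (0.90)(0.90) − (-0.45)(-0.30) = 0.6750
  C_23 = −[(0.90)(-0.30) − (0.00)(-0.30)] = 0.2700
  C_31 = (0.00)(-0.30) − (-0.45)(0.70) = 0.3150
  C_32 = −[(0.90)(-0.30) − (-0.45)(-0.25)] = 0.3825
  C_33 = (0.90)(0.70) − (0.00)(-0.25) = 0.6300
det(I−A) = Σ_j (I−A)_1j·C_1j = (0.90)(0.5400) + (0.00)(0.3150) + (-0.45)(0.2850) = 0.35775
adj(I−A) = Cᵀ =
  [ 0.5400   0.1350   0.3150]
  [ 0.3150   0.6750   0.3825]
  [ 0.2850   0.2700   0.6300]
(I − A)⁻¹ = adj(I−A) / det(I−A) ≈
  [   1.5094     0.3774     0.8805]
  [   0.8805     1.8868     1.0692]
  [   0.7966     0.7547     1.7610]
Δx = (I − A)⁻¹ Δd with Δd having +10 in the Construction component and 0 elsewhere.
So Δx_W = L_WC · (+10), where L_WC = adj(I−A)_WC / det(I−A) = 0.3150 / 0.35775.
Δx_W = 0.3150 × (+10) / 0.35775 = 3.15 / 0.35775 ≈ 8.8.

Δx_W = 8.8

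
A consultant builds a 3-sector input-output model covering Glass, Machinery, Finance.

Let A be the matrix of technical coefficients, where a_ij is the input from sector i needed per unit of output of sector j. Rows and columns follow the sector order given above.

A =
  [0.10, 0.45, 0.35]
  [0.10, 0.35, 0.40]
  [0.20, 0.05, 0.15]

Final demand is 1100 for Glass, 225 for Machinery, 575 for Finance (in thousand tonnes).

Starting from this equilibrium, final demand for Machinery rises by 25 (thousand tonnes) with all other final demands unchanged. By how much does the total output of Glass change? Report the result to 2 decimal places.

I − A =
  [   0.90    -0.45    -0.35]
  [  -0.10     0.65    -0.40]
  [  -0.20    -0.05     0.85]
Cofactors of I−A, C_ij = (−1)^(i+j)·(minor ij) (rows/columns in the sector order above):
  C_11 = (0.65)(0.85) − (-0.40)(-0.05) = 0.5325
  C_12 = −[(-0.10)(0.85) − (-0.40)(-0.20)] = 0.1650
  C_13 = (-0.10)(-0.05) − (0.65)(-0.20) = 0.1350
  C_21 = −[(-0.45)(0.85) − (-0.35)(-0.05)] = 0.4000
  C_22 = (0.90)(0.85) − (-0.35)(-0.20) = 0.6950
  C_23 = −[(0.90)(-0.05) − (-0.45)(-0.20)] = 0.1350
  C_31 = (-0.45)(-0.40) − (-0.35)(0.65) = 0.4075
  C_32 = −[(0.90)(-0.40) − (-0.35)(-0.10)] = 0.3950
  C_33 = (0.90)(0.65) − (-0.45)(-0.10) = 0.5400
det(I−A) = Σ_j (I−A)_1j·C_1j = (0.90)(0.5325) + (-0.45)(0.1650) + (-0.35)(0.1350) = 0.35775
adj(I−A) = Cᵀ =
  [ 0.5325   0.4000   0.4075]
  [ 0.1650   0.6950   0.3950]
  [ 0.1350   0.1350   0.5400]
(I − A)⁻¹ = adj(I−A) / det(I−A) ≈
  [   1.4885     1.1181     1.1391]
  [   0.4612     1.9427     1.1041]
  [   0.3774     0.3774     1.5094]
Δx = (I − A)⁻¹ Δd with Δd having +25 in the Machinery component and 0 elsewhere.
So Δx_G = L_GM · (+25), where L_GM = adj(I−A)_GM / det(I−A) = 0.4000 / 0.35775.
Δx_G = 0.4000 × (+25) / 0.35775 = 10.00 / 0.35775 ≈ 27.95.

Δx_G = 27.95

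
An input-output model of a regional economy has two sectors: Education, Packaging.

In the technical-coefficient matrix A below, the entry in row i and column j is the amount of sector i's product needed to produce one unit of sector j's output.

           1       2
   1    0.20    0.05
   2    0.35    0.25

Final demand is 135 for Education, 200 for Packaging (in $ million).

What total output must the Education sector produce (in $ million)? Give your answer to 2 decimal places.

I − A =
  [   0.80    -0.05]
  [  -0.35     0.75]
det(I−A) = (0.80)(0.75) − (-0.05)(-0.35) = 0.5825
adj(I−A) = [[0.75, 0.05], [0.35, 0.80]]
(I − A)⁻¹ = adj(I−A) / det(I−A) ≈
  [   1.2876     0.0858]
  [   0.6009     1.3734]
x = (I − A)⁻¹ d = adj(I−A)·d / det(I−A), with det(I−A) = 0.5825:
  x_1 = (0.75·135 + 0.05·200) / 0.5825 = 111.25 / 0.5825 ≈ 190.99
  x_2 = (0.35·135 + 0.80·200) / 0.5825 = 207.25 / 0.5825 ≈ 355.79

x_1 = 190.99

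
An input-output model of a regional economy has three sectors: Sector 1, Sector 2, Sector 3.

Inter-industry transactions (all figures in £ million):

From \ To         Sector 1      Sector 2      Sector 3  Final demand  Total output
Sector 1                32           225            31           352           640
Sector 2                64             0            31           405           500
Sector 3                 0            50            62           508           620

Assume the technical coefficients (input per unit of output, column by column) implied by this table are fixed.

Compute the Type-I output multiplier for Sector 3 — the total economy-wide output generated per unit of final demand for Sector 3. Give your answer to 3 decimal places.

m_3 = 1.273

Technical coefficients a_ij = z_ij / X_j:
  a_11 = 32/640 = 0.05, a_21 = 64/640 = 0.10, a_31 = 0/640 = 0.00
  a_12 = 225/500 = 0.45, a_22 = 0/500 = 0.00, a_32 = 50/500 = 0.10
  a_13 = 31/620 = 0.05, a_23 = 31/620 = 0.05, a_33 = 62/620 = 0.10
I − A =
  [   0.95    -0.45    -0.05]
  [  -0.10     1.00    -0.05]
  [   0.00    -0.10     0.90]
Cofactors of I−A, C_ij = (−1)^(i+j)·(minor ij) (rows/columns in the sector order above):
  C_11 = (1.00)(0.90) − (-0.05)(-0.10) = 0.8950
  C_12 = −[(-0.10)(0.90) − (-0.05)(0.00)] = 0.0900
  C_13 = (-0.10)(-0.10) − (1.00)(0.00) = 0.0100
  C_21 = −[(-0.45)(0.90) − (-0.05)(-0.10)] = 0.4100
  C_22 = (0.95)(0.90) − (-0.05)(0.00) = 0.8550
  C_23 = −[(0.95)(-0.10) − (-0.45)(0.00)] = 0.0950
  C_31 = (-0.45)(-0.05) − (-0.05)(1.00) = 0.0725
  C_32 = −[(0.95)(-0.05) − (-0.05)(-0.10)] = 0.0525
  C_33 = (0.95)(1.00) − (-0.45)(-0.10) = 0.9050
det(I−A) = Σ_j (I−A)_1j·C_1j = (0.95)(0.8950) + (-0.45)(0.0900) + (-0.05)(0.0100) = 0.80925
adj(I−A) = Cᵀ =
  [ 0.8950   0.4100   0.0725]
  [ 0.0900   0.8550   0.0525]
  [ 0.0100   0.0950   0.9050]
(I − A)⁻¹ = adj(I−A) / det(I−A) ≈
  [   1.1060     0.5066     0.0896]
  [   0.1112     1.0565     0.0649]
  [   0.0124     0.1174     1.1183]
The output multiplier for sector j is the column-j sum of the Leontief inverse (I − A)⁻¹ = adj(I−A) / det(I−A).
Column 3 of adj(I−A): (0.0725, 0.0525, 0.9050); det(I−A) = 0.80925.
m_3 = (0.0725 + 0.0525 + 0.9050) / 0.80925 = 1.03 / 0.80925 ≈ 1.273.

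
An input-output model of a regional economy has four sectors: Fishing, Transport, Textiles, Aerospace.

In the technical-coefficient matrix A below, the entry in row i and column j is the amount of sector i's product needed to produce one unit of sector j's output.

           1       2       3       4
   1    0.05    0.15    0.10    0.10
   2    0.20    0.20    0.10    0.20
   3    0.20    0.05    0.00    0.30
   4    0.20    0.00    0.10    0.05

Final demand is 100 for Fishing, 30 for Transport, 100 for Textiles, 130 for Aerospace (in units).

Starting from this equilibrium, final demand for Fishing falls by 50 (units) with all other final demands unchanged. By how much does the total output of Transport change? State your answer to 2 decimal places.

I − A =
  [   0.95    -0.15    -0.10    -0.10]
  [  -0.20     0.80    -0.10    -0.20]
  [  -0.20    -0.05     1.00    -0.30]
  [  -0.20     0.00    -0.10     0.95]
Compute the cofactors C_ij = (−1)^(i+j)·(3×3 minor ij) of I−A; the adjugate is their transpose:
adj(I−A) = Cᵀ =
  [ 0.730250   0.143250   0.101250   0.139000]
  [ 0.253000   0.827000   0.132250   0.242500]
  [ 0.211500   0.081625   0.671500   0.251500]
  [ 0.176000   0.038750   0.092000   0.705250]
det(I−A) = Σ_j (I−A)_1j·C_1j = (0.95)(0.730250) + (-0.15)(0.253000) + (-0.10)(0.211500) + (-0.10)(0.176000) = 0.6170375
(I − A)⁻¹ = adj(I−A) / det(I−A) ≈
  [   1.1835     0.2322     0.1641     0.2253]
  [   0.4100     1.3403     0.2143     0.3930]
  [   0.3428     0.1323     1.0883     0.4076]
  [   0.2852     0.0628     0.1491     1.1430]
Δx = (I − A)⁻¹ Δd with Δd having -50 in the Fishing component and 0 elsewhere.
So Δx_2 = L_21 · (-50), where L_21 = adj(I−A)_21 / det(I−A) = 0.253000 / 0.6170375.
Δx_2 = 0.253000 × (-50) / 0.6170375 = -12.65 / 0.6170375 ≈ -20.50.

Δx_2 = -20.50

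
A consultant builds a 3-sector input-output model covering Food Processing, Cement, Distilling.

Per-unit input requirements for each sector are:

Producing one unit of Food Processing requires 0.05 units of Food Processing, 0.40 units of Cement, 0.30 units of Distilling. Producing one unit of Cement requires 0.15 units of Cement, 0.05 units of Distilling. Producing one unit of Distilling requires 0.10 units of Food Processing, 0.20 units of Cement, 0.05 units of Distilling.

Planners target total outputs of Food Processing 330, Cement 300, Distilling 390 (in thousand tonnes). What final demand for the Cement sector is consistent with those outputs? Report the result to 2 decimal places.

d_2 = 45.00

I − A =
  [   0.95     0.00    -0.10]
  [  -0.40     0.85    -0.20]
  [  -0.30    -0.05     0.95]
d = (I − A) x:
  d_1 = (+0.95)·330 + (+0.00)·300 + (-0.10)·390 = 274.50
  d_2 = (-0.40)·330 + (+0.85)·300 + (-0.20)·390 = 45.00
  d_3 = (-0.30)·330 + (-0.05)·300 + (+0.95)·390 = 256.50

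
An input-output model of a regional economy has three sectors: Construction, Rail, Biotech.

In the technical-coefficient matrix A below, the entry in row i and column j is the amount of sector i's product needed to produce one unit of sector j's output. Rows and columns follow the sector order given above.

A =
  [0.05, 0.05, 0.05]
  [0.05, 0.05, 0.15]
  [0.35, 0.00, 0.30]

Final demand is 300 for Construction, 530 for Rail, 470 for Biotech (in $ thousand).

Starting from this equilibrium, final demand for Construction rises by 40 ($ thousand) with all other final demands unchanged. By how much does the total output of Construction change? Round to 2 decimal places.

I − A =
  [   0.95    -0.05    -0.05]
  [  -0.05     0.95    -0.15]
  [  -0.35     0.00     0.70]
Cofactors of I−A, C_ij = (−1)^(i+j)·(minor ij) (rows/columns in the sector order above):
  C_11 = (0.95)(0.70) − (-0.15)(0.00) = 0.6650
  C_12 = −[(-0.05)(0.70) − (-0.15)(-0.35)] = 0.0875
  C_13 = (-0.05)(0.00) − (0.95)(-0.35) = 0.3325
  C_21 = −[(-0.05)(0.70) − (-0.05)(0.00)] = 0.0350
  C_22 = (0.95)(0.70) − (-0.05)(-0.35) = 0.6475
  C_23 = −[(0.95)(0.00) − (-0.05)(-0.35)] = 0.0175
  C_31 = (-0.05)(-0.15) − (-0.05)(0.95) = 0.0550
  C_32 = −[(0.95)(-0.15) − (-0.05)(-0.05)] = 0.1450
  C_33 = (0.95)(0.95) − (-0.05)(-0.05) = 0.9000
det(I−A) = Σ_j (I−A)_1j·C_1j = (0.95)(0.6650) + (-0.05)(0.0875) + (-0.05)(0.3325) = 0.61075
adj(I−A) = Cᵀ =
  [ 0.6650   0.0350   0.0550]
  [ 0.0875   0.6475   0.1450]
  [ 0.3325   0.0175   0.9000]
(I − A)⁻¹ = adj(I−A) / det(I−A) ≈
  [   1.0888     0.0573     0.0901]
  [   0.1433     1.0602     0.2374]
  [   0.5444     0.0287     1.4736]
Δx = (I − A)⁻¹ Δd with Δd having +40 in the Construction component and 0 elsewhere.
So Δx_1 = L_11 · (+40), where L_11 = adj(I−A)_11 / det(I−A) = 0.6650 / 0.61075.
Δx_1 = 0.6650 × (+40) / 0.61075 = 26.60 / 0.61075 ≈ 43.55.

Δx_1 = 43.55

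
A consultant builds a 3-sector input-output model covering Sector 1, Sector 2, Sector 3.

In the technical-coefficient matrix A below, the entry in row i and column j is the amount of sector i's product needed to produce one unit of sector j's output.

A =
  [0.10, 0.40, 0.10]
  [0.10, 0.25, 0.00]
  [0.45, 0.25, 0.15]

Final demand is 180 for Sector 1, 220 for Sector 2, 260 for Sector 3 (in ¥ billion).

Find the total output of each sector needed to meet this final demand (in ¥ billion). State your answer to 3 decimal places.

I − A =
  [   0.90    -0.40    -0.10]
  [  -0.10     0.75     0.00]
  [  -0.45    -0.25     0.85]
Cofactors of I−A, C_ij = (−1)^(i+j)·(minor ij) (rows/columns in the sector order above):
  C_11 = (0.75)(0.85) − (0.00)(-0.25) = 0.6375
  C_12 = −[(-0.10)(0.85) − (0.00)(-0.45)] = 0.0850
  C_13 = (-0.10)(-0.25) − (0.75)(-0.45) = 0.3625
  C_21 = −[(-0.40)(0.85) − (-0.10)(-0.25)] = 0.3650
  C_22 = (0.90)(0.85) − (-0.10)(-0.45) = 0.7200
  C_23 = −[(0.90)(-0.25) − (-0.40)(-0.45)] = 0.4050
  C_31 = (-0.40)(0.00) − (-0.10)(0.75) = 0.0750
  C_32 = −[(0.90)(0.00) − (-0.10)(-0.10)] = 0.0100
  C_33 = (0.90)(0.75) − (-0.40)(-0.10) = 0.6350
det(I−A) = Σ_j (I−A)_1j·C_1j = (0.90)(0.6375) + (-0.40)(0.0850) + (-0.10)(0.3625) = 0.5035
adj(I−A) = Cᵀ =
  [ 0.6375   0.3650   0.0750]
  [ 0.0850   0.7200   0.0100]
  [ 0.3625   0.4050   0.6350]
(I − A)⁻¹ = adj(I−A) / det(I−A) ≈
  [   1.2661     0.7249     0.1490]
  [   0.1688     1.4300     0.0199]
  [   0.7200     0.8044     1.2612]
x = (I − A)⁻¹ d = adj(I−A)·d / det(I−A), with det(I−A) = 0.5035:
  x_1 = (0.6375·180 + 0.3650·220 + 0.0750·260) / 0.5035 = 214.55 / 0.5035 ≈ 426.117
  x_2 = (0.0850·180 + 0.7200·220 + 0.0100·260) / 0.5035 = 176.30 / 0.5035 ≈ 350.149
  x_3 = (0.3625·180 + 0.4050·220 + 0.6350·260) / 0.5035 = 319.45 / 0.5035 ≈ 634.459

x_1 = 426.117, x_2 = 350.149, x_3 = 634.459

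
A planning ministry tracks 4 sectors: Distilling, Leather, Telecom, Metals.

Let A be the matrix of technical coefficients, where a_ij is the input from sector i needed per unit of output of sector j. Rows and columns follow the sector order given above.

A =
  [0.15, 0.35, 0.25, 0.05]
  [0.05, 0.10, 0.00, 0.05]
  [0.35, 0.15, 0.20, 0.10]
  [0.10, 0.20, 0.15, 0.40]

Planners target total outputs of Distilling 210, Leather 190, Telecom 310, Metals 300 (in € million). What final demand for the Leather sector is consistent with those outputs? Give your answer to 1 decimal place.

d_L = 145.5

I − A =
  [   0.85    -0.35    -0.25    -0.05]
  [  -0.05     0.90     0.00    -0.05]
  [  -0.35    -0.15     0.80    -0.10]
  [  -0.10    -0.20    -0.15     0.60]
d = (I − A) x:
  d_D = (+0.85)·210 + (-0.35)·190 + (-0.25)·310 + (-0.05)·300 = 19.5
  d_L = (-0.05)·210 + (+0.90)·190 + (+0.00)·310 + (-0.05)·300 = 145.5
  d_T = (-0.35)·210 + (-0.15)·190 + (+0.80)·310 + (-0.10)·300 = 116.0
  d_M = (-0.10)·210 + (-0.20)·190 + (-0.15)·310 + (+0.60)·300 = 74.5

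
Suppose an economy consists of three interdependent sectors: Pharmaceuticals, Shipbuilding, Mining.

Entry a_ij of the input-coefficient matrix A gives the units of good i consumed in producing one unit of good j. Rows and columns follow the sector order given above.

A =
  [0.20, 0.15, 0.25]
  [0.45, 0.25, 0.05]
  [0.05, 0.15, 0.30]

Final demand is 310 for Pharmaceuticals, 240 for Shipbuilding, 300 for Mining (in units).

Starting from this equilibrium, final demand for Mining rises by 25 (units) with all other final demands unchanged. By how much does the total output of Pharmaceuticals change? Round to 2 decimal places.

Δx_1 = 14.33

I − A =
  [   0.80    -0.15    -0.25]
  [  -0.45     0.75    -0.05]
  [  -0.05    -0.15     0.70]
Cofactors of I−A, C_ij = (−1)^(i+j)·(minor ij) (rows/columns in the sector order above):
  C_11 = (0.75)(0.70) − (-0.05)(-0.15) = 0.5175
  C_12 = −[(-0.45)(0.70) − (-0.05)(-0.05)] = 0.3175
  C_13 = (-0.45)(-0.15) − (0.75)(-0.05) = 0.1050
  C_21 = −[(-0.15)(0.70) − (-0.25)(-0.15)] = 0.1425
  C_22 = (0.80)(0.70) − (-0.25)(-0.05) = 0.5475
  C_23 = −[(0.80)(-0.15) − (-0.15)(-0.05)] = 0.1275
  C_31 = (-0.15)(-0.05) − (-0.25)(0.75) = 0.1950
  C_32 = −[(0.80)(-0.05) − (-0.25)(-0.45)] = 0.1525
  C_33 = (0.80)(0.75) − (-0.15)(-0.45) = 0.5325
det(I−A) = Σ_j (I−A)_1j·C_1j = (0.80)(0.5175) + (-0.15)(0.3175) + (-0.25)(0.1050) = 0.340125
adj(I−A) = Cᵀ =
  [ 0.5175   0.1425   0.1950]
  [ 0.3175   0.5475   0.1525]
  [ 0.1050   0.1275   0.5325]
(I − A)⁻¹ = adj(I−A) / det(I−A) ≈
  [   1.5215     0.4190     0.5733]
  [   0.9335     1.6097     0.4484]
  [   0.3087     0.3749     1.5656]
Δx = (I − A)⁻¹ Δd with Δd having +25 in the Mining component and 0 elsewhere.
So Δx_1 = L_13 · (+25), where L_13 = adj(I−A)_13 / det(I−A) = 0.1950 / 0.340125.
Δx_1 = 0.1950 × (+25) / 0.340125 = 4.875 / 0.340125 ≈ 14.33.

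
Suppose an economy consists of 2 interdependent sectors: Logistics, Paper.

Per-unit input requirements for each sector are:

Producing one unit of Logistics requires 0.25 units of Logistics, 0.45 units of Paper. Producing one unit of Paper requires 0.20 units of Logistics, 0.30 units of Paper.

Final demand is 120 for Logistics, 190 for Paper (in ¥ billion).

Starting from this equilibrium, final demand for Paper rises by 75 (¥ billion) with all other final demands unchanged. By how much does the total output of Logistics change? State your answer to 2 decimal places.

Δx_L = 34.48

I − A =
  [   0.75    -0.20]
  [  -0.45     0.70]
det(I−A) = (0.75)(0.70) − (-0.20)(-0.45) = 0.4350
adj(I−A) = [[0.70, 0.20], [0.45, 0.75]]
(I − A)⁻¹ = adj(I−A) / det(I−A) ≈
  [   1.6092     0.4598]
  [   1.0345     1.7241]
Δx = (I − A)⁻¹ Δd with Δd having +75 in the Paper component and 0 elsewhere.
So Δx_L = L_LP · (+75), where L_LP = adj(I−A)_LP / det(I−A) = 0.20 / 0.4350.
Δx_L = 0.20 × (+75) / 0.4350 = 15.00 / 0.4350 ≈ 34.48.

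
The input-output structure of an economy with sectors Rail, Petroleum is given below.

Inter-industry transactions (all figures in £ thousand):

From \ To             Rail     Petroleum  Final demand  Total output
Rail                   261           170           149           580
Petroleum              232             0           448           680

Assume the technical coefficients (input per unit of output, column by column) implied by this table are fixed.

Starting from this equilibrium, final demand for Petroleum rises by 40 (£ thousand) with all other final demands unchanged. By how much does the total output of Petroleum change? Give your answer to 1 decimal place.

Technical coefficients a_ij = z_ij / X_j:
  a_RR = 261/580 = 0.45, a_PR = 232/580 = 0.40
  a_RP = 170/680 = 0.25, a_PP = 0/680 = 0.00
I − A =
  [   0.55    -0.25]
  [  -0.40     1.00]
det(I−A) = (0.55)(1.00) − (-0.25)(-0.40) = 0.4500
adj(I−A) = [[1.00, 0.25], [0.40, 0.55]]
(I − A)⁻¹ = adj(I−A) / det(I−A) ≈
  [   2.2222     0.5556]
  [   0.8889     1.2222]
Δx = (I − A)⁻¹ Δd with Δd having +40 in the Petroleum component and 0 elsewhere.
So Δx_P = L_PP · (+40), where L_PP = adj(I−A)_PP / det(I−A) = 0.55 / 0.4500.
Δx_P = 0.55 × (+40) / 0.4500 = 22.00 / 0.4500 ≈ 48.9.

Δx_P = 48.9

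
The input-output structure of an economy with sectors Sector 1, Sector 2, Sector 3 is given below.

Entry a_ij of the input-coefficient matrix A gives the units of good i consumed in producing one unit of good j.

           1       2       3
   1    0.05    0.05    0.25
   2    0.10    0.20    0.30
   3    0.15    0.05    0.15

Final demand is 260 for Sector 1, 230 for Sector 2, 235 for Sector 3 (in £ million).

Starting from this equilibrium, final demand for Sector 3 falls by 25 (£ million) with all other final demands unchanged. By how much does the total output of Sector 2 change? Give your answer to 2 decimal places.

I − A =
  [   0.95    -0.05    -0.25]
  [  -0.10     0.80    -0.30]
  [  -0.15    -0.05     0.85]
Cofactors of I−A, C_ij = (−1)^(i+j)·(minor ij) (rows/columns in the sector order above):
  C_11 = (0.80)(0.85) − (-0.30)(-0.05) = 0.6650
  C_12 = −[(-0.10)(0.85) − (-0.30)(-0.15)] = 0.1300
  C_13 = (-0.10)(-0.05) − (0.80)(-0.15) = 0.1250
  C_21 = −[(-0.05)(0.85) − (-0.25)(-0.05)] = 0.0550
  C_22 = (0.95)(0.85) − (-0.25)(-0.15) = 0.7700
  C_23 = −[(0.95)(-0.05) − (-0.05)(-0.15)] = 0.0550
  C_31 = (-0.05)(-0.30) − (-0.25)(0.80) = 0.2150
  C_32 = −[(0.95)(-0.30) − (-0.25)(-0.10)] = 0.3100
  C_33 = (0.95)(0.80) − (-0.05)(-0.10) = 0.7550
det(I−A) = Σ_j (I−A)_1j·C_1j = (0.95)(0.6650) + (-0.05)(0.1300) + (-0.25)(0.1250) = 0.5940
adj(I−A) = Cᵀ =
  [ 0.6650   0.0550   0.2150]
  [ 0.1300   0.7700   0.3100]
  [ 0.1250   0.0550   0.7550]
(I − A)⁻¹ = adj(I−A) / det(I−A) ≈
  [   1.1195     0.0926     0.3620]
  [   0.2189     1.2963     0.5219]
  [   0.2104     0.0926     1.2710]
Δx = (I − A)⁻¹ Δd with Δd having -25 in the Sector 3 component and 0 elsewhere.
So Δx_2 = L_23 · (-25), where L_23 = adj(I−A)_23 / det(I−A) = 0.3100 / 0.5940.
Δx_2 = 0.3100 × (-25) / 0.5940 = -7.75 / 0.5940 ≈ -13.05.

Δx_2 = -13.05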